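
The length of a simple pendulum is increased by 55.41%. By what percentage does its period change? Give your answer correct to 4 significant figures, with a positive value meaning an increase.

24.66%

T ∝ √L, so T'/T = √(1.5541) = 1.2466.
Percentage change in T = (1.2466 − 1) × 100% = 24.66%.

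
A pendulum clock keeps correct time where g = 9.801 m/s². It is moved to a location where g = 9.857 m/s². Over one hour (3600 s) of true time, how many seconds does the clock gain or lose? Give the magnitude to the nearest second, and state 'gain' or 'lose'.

The clock's period scales as T ∝ 1/√g, so T'/T = √(9.801/9.857) = 0.997155.
In 3600 s of true time the clock registers 3600/0.997155 = 3610.3 s, so it gains 10 s.

gain 10 s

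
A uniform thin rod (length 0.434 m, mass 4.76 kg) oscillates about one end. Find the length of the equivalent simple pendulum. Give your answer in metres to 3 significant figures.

The equivalent simple-pendulum length is L_eq = I/(md), where I is about the pivot and d = 0.2170 m.
I_cm = (1/12)mL² = 0.07471 kg·m², so I = I_cm + md² = 0.07471 + 0.2241 = 0.2989 kg·m².
L_eq = 0.2989/(4.76 × 0.2170) = 0.289 m.

0.289 m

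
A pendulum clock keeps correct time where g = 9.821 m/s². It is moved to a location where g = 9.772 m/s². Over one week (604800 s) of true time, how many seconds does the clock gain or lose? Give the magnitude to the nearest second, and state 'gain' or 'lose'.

The clock's period scales as T ∝ 1/√g, so T'/T = √(9.821/9.772) = 1.00250.
In 604800 s of true time the clock registers 604800/1.00250 = 603289.3 s, so it loses 1511 s.

lose 1511 s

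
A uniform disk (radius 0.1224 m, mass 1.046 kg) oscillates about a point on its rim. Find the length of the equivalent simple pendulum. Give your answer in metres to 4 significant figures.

The equivalent simple-pendulum length is L_eq = I/(md), where I is about the pivot and d = 0.12240 m.
I_cm = ½mR² = 0.0078355 kg·m², so I = I_cm + md² = 0.0078355 + 0.015671 = 0.023506 kg·m².
L_eq = 0.023506/(1.046 × 0.12240) = 0.1836 m.

0.1836 m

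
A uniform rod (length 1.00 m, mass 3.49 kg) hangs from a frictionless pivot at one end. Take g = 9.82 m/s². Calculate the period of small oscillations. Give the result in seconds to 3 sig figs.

1.64 s

For a physical pendulum T = 2π√(I/(mgd)), with d = 0.5000 m from pivot to centre of mass.
I_cm = mL²/12 = 3.49 × 1.00²/12 = 0.2908 kg·m²; I = I_cm + md² = 0.2908 + 3.49 × 0.5000² = 1.163 kg·m².
T = 2π√(1.163/(3.49 × 9.82 × 0.5000)) = 1.64 s.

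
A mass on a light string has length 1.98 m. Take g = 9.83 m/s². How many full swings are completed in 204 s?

T = 2π√(L/g) = 2π√(1.98/9.83) = 2.820 s.
Number of complete oscillations = ⌊204/2.820⌋ = ⌊72.34⌋ = 72.

72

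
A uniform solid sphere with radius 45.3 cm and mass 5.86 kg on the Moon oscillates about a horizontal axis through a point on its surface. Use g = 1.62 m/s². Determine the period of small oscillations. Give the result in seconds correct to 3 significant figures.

3.93 s

I_cm = (2/5)mr² = 0.4810 kg·m². The pivot is at distance d = 0.453 m from the centre of mass.
By the parallel-axis theorem, I = I_cm + md² = 0.4810 + 1.203 = 1.684 kg·m².
T = 2π√(I/(mgd)) = 2π√(1.684/(5.86 × 1.62 × 0.453)) = 3.93 s.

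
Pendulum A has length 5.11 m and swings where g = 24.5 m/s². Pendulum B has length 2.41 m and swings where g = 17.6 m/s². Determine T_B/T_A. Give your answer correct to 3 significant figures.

0.810

T = 2π√(L/g), so T_B/T_A = √((L_B/g_B)/(L_A/g_A)) = √((2.41/17.6)/(5.11/24.5)) = 0.810.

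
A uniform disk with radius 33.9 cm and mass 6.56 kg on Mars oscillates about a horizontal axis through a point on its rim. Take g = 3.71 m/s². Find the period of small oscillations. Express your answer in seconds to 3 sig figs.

I_cm = ½mr² = 0.3769 kg·m². The pivot is at distance d = 0.339 m from the centre of mass.
By the parallel-axis theorem, I = I_cm + md² = 0.3769 + 0.7539 = 1.131 kg·m².
T = 2π√(I/(mgd)) = 2π√(1.131/(6.56 × 3.71 × 0.339)) = 2.33 s.

2.33 s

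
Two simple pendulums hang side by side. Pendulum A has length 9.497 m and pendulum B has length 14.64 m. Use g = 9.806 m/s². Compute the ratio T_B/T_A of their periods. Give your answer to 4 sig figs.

1.242

T ∝ √L, so T_B/T_A = √(L_B/L_A) = √(14.64/9.497) = 1.242.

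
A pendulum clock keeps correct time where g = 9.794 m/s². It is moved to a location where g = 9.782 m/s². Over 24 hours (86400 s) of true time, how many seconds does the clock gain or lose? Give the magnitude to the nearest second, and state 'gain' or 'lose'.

lose 53 s

The clock's period scales as T ∝ 1/√g, so T'/T = √(9.794/9.782) = 1.00061.
In 86400 s of true time the clock registers 86400/1.00061 = 86347.1 s, so it loses 53 s.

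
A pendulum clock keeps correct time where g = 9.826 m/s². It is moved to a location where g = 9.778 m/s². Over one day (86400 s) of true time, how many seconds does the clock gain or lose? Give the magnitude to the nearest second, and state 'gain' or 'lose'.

The clock's period scales as T ∝ 1/√g, so T'/T = √(9.826/9.778) = 1.00245.
In 86400 s of true time the clock registers 86400/1.00245 = 86188.7 s, so it loses 211 s.

lose 211 s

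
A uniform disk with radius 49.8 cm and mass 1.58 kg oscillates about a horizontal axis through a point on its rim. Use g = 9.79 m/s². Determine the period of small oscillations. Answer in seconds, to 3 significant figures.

1.74 s

I_cm = ½mr² = 0.1959 kg·m². The pivot is at distance d = 0.498 m from the centre of mass.
By the parallel-axis theorem, I = I_cm + md² = 0.1959 + 0.3918 = 0.5878 kg·m².
T = 2π√(I/(mgd)) = 2π√(0.5878/(1.58 × 9.79 × 0.498)) = 1.74 s.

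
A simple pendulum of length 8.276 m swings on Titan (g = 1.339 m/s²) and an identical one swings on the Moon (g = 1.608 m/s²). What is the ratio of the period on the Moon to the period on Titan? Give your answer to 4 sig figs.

T ∝ 1/√g, so T₂/T₁ = √(g₁/g₂) = √(1.339/1.608) = 0.9125.

0.9125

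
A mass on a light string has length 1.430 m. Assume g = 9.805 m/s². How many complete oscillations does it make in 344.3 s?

T = 2π√(L/g) = 2π√(1.430/9.805) = 2.3995 s.
Number of complete oscillations = ⌊344.3/2.3995⌋ = ⌊143.49⌋ = 143.

143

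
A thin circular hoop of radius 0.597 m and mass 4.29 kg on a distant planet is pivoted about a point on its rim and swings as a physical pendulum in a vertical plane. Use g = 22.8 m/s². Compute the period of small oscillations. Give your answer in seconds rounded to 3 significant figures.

I_cm = mr² = 1.529 kg·m². The pivot is at distance d = 0.597 m from the centre of mass.
By the parallel-axis theorem, I = I_cm + md² = 1.529 + 1.529 = 3.058 kg·m².
T = 2π√(I/(mgd)) = 2π√(3.058/(4.29 × 22.8 × 0.597)) = 1.44 s.

1.44 s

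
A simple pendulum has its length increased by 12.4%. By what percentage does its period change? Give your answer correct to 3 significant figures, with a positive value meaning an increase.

T ∝ √L, so T'/T = √(1.124) = 1.060.
Percentage change in T = (1.060 − 1) × 100% = 6.02%.

6.02%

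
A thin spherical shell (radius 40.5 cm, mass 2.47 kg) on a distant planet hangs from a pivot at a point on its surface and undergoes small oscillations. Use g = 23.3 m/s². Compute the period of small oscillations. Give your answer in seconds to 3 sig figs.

1.07 s

I_cm = (2/3)mr² = 0.2701 kg·m². The pivot is at distance d = 0.405 m from the centre of mass.
By the parallel-axis theorem, I = I_cm + md² = 0.2701 + 0.4051 = 0.6752 kg·m².
T = 2π√(I/(mgd)) = 2π√(0.6752/(2.47 × 23.3 × 0.405)) = 1.07 s.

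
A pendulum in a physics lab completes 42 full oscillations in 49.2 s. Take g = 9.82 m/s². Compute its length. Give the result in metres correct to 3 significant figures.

T = 49.2/42 = 1.171 s.
From T = 2π√(L/g), L = gT²/(4π²) = 9.82 × 1.171²/(4π²) = 0.341 m.

0.341 m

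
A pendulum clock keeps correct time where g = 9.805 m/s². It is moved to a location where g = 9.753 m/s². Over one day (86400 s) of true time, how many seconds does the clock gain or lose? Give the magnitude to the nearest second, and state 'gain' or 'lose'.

lose 229 s

The clock's period scales as T ∝ 1/√g, so T'/T = √(9.805/9.753) = 1.00266.
In 86400 s of true time the clock registers 86400/1.00266 = 86170.6 s, so it loses 229 s.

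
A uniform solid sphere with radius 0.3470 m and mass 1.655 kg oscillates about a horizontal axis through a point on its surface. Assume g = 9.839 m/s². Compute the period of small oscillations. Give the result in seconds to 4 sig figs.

I_cm = (2/5)mr² = 0.079711 kg·m². The pivot is at distance d = 0.3470 m from the centre of mass.
By the parallel-axis theorem, I = I_cm + md² = 0.079711 + 0.19928 = 0.27899 kg·m².
T = 2π√(I/(mgd)) = 2π√(0.27899/(1.655 × 9.839 × 0.3470)) = 1.396 s.

1.396 s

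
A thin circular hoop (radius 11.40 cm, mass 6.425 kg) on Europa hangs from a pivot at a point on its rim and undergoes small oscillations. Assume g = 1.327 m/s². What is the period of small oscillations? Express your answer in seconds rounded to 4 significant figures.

2.604 s

I_cm = mr² = 0.083499 kg·m². The pivot is at distance d = 0.1140 m from the centre of mass.
By the parallel-axis theorem, I = I_cm + md² = 0.083499 + 0.083499 = 0.16700 kg·m².
T = 2π√(I/(mgd)) = 2π√(0.16700/(6.425 × 1.327 × 0.1140)) = 2.604 s.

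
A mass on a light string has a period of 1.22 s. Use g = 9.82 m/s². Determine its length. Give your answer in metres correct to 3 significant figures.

0.370 m

From T = 2π√(L/g), L = gT²/(4π²) = 9.82 × 1.220²/(4π²) = 0.370 m.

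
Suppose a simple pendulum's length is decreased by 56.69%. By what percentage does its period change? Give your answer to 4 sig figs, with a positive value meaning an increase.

T ∝ √L, so T'/T = √(0.43310) = 0.65810.
Percentage change in T = (0.65810 − 1) × 100% = -34.19%.

-34.19%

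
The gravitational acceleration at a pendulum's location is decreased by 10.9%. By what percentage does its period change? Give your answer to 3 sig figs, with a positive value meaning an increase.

5.94%

T ∝ 1/√g, so T'/T = 1/√(0.8910) = 1.059.
Percentage change in T = (1.059 − 1) × 100% = 5.94%.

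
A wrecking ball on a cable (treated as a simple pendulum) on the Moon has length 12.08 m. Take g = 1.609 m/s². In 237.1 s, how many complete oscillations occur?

T = 2π√(L/g) = 2π√(12.08/1.609) = 17.216 s.
Number of complete oscillations = ⌊237.1/17.216⌋ = ⌊13.772⌋ = 13.

13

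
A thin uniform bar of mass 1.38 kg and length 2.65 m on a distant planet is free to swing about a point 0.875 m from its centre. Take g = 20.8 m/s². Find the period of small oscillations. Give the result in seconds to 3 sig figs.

1.71 s

For a physical pendulum T = 2π√(I/(mgd)), with d = 0.8750 m from pivot to centre of mass.
I_cm = mL²/12 = 1.38 × 2.65²/12 = 0.8076 kg·m²; I = I_cm + md² = 0.8076 + 1.38 × 0.8750² = 1.864 kg·m².
T = 2π√(1.864/(1.38 × 20.8 × 0.8750)) = 1.71 s.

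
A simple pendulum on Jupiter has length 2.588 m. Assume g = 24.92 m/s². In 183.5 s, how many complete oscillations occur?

T = 2π√(L/g) = 2π√(2.588/24.92) = 2.0248 s.
Number of complete oscillations = ⌊183.5/2.0248⌋ = ⌊90.625⌋ = 90.

90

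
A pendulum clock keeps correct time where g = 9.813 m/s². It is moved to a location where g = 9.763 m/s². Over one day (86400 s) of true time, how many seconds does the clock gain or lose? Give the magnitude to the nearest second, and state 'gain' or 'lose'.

The clock's period scales as T ∝ 1/√g, so T'/T = √(9.813/9.763) = 1.00256.
In 86400 s of true time the clock registers 86400/1.00256 = 86179.6 s, so it loses 220 s.

lose 220 s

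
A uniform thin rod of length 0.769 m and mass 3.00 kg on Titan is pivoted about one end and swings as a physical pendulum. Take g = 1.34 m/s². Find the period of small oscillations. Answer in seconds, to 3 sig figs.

3.89 s

For a physical pendulum T = 2π√(I/(mgd)), with d = 0.3845 m from pivot to centre of mass.
I_cm = mL²/12 = 3.00 × 0.769²/12 = 0.1478 kg·m²; I = I_cm + md² = 0.1478 + 3.00 × 0.3845² = 0.5914 kg·m².
T = 2π√(0.5914/(3.00 × 1.34 × 0.3845)) = 3.89 s.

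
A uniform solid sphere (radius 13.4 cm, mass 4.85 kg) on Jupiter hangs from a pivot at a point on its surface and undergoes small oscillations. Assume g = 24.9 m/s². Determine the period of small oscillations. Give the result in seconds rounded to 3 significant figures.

I_cm = (2/5)mr² = 0.03483 kg·m². The pivot is at distance d = 0.134 m from the centre of mass.
By the parallel-axis theorem, I = I_cm + md² = 0.03483 + 0.08709 = 0.1219 kg·m².
T = 2π√(I/(mgd)) = 2π√(0.1219/(4.85 × 24.9 × 0.134)) = 0.545 s.

0.545 s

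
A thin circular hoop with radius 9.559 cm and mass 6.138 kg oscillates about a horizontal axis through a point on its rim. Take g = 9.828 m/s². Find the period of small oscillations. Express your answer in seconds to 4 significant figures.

0.8763 s

I_cm = mr² = 0.056086 kg·m². The pivot is at distance d = 0.09559 m from the centre of mass.
By the parallel-axis theorem, I = I_cm + md² = 0.056086 + 0.056086 = 0.11217 kg·m².
T = 2π√(I/(mgd)) = 2π√(0.11217/(6.138 × 9.828 × 0.09559)) = 0.8763 s.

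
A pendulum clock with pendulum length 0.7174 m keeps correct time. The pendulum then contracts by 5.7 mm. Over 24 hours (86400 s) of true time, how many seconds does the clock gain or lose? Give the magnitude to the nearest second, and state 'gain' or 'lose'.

T ∝ √L, so T'/T = √(0.71170/0.7174) = 0.996019.
In 86400 s of true time the clock registers 86400/0.996019 = 86745.3 s, so it gains 345 s.

gain 345 s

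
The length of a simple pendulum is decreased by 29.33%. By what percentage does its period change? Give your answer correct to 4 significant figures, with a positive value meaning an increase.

T ∝ √L, so T'/T = √(0.70670) = 0.84065.
Percentage change in T = (0.84065 − 1) × 100% = -15.93%.

-15.93%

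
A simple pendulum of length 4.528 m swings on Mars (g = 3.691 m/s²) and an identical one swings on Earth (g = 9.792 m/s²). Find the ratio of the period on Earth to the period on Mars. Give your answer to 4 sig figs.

0.6140

T ∝ 1/√g, so T₂/T₁ = √(g₁/g₂) = √(3.691/9.792) = 0.6140.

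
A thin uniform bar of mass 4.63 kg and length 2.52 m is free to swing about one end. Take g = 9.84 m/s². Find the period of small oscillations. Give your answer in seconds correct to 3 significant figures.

For a physical pendulum T = 2π√(I/(mgd)), with d = 1.260 m from pivot to centre of mass.
I_cm = mL²/12 = 4.63 × 2.52²/12 = 2.450 kg·m²; I = I_cm + md² = 2.450 + 4.63 × 1.260² = 9.801 kg·m².
T = 2π√(9.801/(4.63 × 9.84 × 1.260)) = 2.60 s.

2.60 s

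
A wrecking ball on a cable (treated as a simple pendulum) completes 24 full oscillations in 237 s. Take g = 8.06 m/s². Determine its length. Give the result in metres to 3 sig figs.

T = 237/24 = 9.875 s.
From T = 2π√(L/g), L = gT²/(4π²) = 8.06 × 9.875²/(4π²) = 19.9 m.

19.9 m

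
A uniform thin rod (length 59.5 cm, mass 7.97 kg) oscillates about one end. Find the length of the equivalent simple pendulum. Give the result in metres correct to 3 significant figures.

0.397 m

The equivalent simple-pendulum length is L_eq = I/(md), where I is about the pivot and d = 0.2975 m.
I_cm = (1/12)mL² = 0.2351 kg·m², so I = I_cm + md² = 0.2351 + 0.7054 = 0.9405 kg·m².
L_eq = 0.9405/(7.97 × 0.2975) = 0.397 m.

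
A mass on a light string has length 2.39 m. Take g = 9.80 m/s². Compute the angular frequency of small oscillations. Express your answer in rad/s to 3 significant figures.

2.02 rad/s

ω = √(g/L) = √(9.80/2.39) = 2.02 rad/s.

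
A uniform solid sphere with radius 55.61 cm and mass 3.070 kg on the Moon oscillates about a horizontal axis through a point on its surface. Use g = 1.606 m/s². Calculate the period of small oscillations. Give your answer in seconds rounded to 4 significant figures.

4.375 s

I_cm = (2/5)mr² = 0.37976 kg·m². The pivot is at distance d = 0.5561 m from the centre of mass.
By the parallel-axis theorem, I = I_cm + md² = 0.37976 + 0.94939 = 1.3291 kg·m².
T = 2π√(I/(mgd)) = 2π√(1.3291/(3.070 × 1.606 × 0.5561)) = 4.375 s.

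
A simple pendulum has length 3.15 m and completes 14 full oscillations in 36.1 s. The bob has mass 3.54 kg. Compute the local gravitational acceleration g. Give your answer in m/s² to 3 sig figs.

T = 36.1/14 = 2.579 s.
From T = 2π√(L/g), g = 4π²L/T² = 4π² × 3.15/2.579² = 18.7 m/s².

18.7 m/s²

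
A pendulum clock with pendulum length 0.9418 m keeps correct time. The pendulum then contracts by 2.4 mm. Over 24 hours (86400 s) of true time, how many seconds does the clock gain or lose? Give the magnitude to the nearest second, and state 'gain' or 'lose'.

T ∝ √L, so T'/T = √(0.93940/0.9418) = 0.998725.
In 86400 s of true time the clock registers 86400/0.998725 = 86510.3 s, so it gains 110 s.

gain 110 s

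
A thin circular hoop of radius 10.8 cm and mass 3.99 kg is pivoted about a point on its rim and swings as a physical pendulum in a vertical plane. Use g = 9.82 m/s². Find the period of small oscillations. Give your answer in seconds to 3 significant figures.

I_cm = mr² = 0.04654 kg·m². The pivot is at distance d = 0.108 m from the centre of mass.
By the parallel-axis theorem, I = I_cm + md² = 0.04654 + 0.04654 = 0.09308 kg·m².
T = 2π√(I/(mgd)) = 2π√(0.09308/(3.99 × 9.82 × 0.108)) = 0.932 s.

0.932 s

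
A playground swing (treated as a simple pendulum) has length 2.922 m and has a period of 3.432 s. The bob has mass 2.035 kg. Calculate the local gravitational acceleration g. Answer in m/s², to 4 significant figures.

From T = 2π√(L/g), g = 4π²L/T² = 4π² × 2.922/3.4320² = 9.794 m/s².

9.794 m/s²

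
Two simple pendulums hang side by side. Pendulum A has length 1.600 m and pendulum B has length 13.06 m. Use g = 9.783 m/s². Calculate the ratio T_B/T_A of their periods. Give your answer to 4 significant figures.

2.857

T ∝ √L, so T_B/T_A = √(L_B/L_A) = √(13.06/1.600) = 2.857.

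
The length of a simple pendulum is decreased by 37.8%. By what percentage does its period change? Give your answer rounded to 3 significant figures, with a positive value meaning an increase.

-21.1%

T ∝ √L, so T'/T = √(0.6220) = 0.7887.
Percentage change in T = (0.7887 − 1) × 100% = -21.1%.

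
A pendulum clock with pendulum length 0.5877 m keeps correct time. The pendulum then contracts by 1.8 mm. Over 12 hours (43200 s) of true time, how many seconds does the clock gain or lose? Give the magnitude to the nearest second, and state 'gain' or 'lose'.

T ∝ √L, so T'/T = √(0.58590/0.5877) = 0.998467.
In 43200 s of true time the clock registers 43200/0.998467 = 43266.3 s, so it gains 66 s.

gain 66 s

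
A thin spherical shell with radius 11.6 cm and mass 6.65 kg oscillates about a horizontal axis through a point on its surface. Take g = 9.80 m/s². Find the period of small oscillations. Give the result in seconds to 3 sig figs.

0.883 s

I_cm = (2/3)mr² = 0.05965 kg·m². The pivot is at distance d = 0.116 m from the centre of mass.
By the parallel-axis theorem, I = I_cm + md² = 0.05965 + 0.08948 = 0.1491 kg·m².
T = 2π√(I/(mgd)) = 2π√(0.1491/(6.65 × 9.80 × 0.116)) = 0.883 s.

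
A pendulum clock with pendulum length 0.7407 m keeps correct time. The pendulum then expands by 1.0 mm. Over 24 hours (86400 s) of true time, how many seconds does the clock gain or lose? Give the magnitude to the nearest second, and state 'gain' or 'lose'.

T ∝ √L, so T'/T = √(0.74170/0.7407) = 1.00067.
In 86400 s of true time the clock registers 86400/1.00067 = 86341.7 s, so it loses 58 s.

lose 58 s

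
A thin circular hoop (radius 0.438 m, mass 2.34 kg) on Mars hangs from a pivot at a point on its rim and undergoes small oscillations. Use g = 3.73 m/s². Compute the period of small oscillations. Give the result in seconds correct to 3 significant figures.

I_cm = mr² = 0.4489 kg·m². The pivot is at distance d = 0.438 m from the centre of mass.
By the parallel-axis theorem, I = I_cm + md² = 0.4489 + 0.4489 = 0.8978 kg·m².
T = 2π√(I/(mgd)) = 2π√(0.8978/(2.34 × 3.73 × 0.438)) = 3.04 s.

3.04 s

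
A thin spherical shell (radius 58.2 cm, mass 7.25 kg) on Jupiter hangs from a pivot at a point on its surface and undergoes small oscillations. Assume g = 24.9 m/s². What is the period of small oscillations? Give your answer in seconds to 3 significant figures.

I_cm = (2/3)mr² = 1.637 kg·m². The pivot is at distance d = 0.582 m from the centre of mass.
By the parallel-axis theorem, I = I_cm + md² = 1.637 + 2.456 = 4.093 kg·m².
T = 2π√(I/(mgd)) = 2π√(4.093/(7.25 × 24.9 × 0.582)) = 1.24 s.

1.24 s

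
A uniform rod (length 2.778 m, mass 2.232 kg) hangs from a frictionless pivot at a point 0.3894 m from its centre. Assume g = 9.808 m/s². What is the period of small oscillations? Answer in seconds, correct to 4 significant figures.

For a physical pendulum T = 2π√(I/(mgd)), with d = 0.38940 m from pivot to centre of mass.
I_cm = mL²/12 = 2.232 × 2.778²/12 = 1.4354 kg·m²; I = I_cm + md² = 1.4354 + 2.232 × 0.38940² = 1.7739 kg·m².
T = 2π√(1.7739/(2.232 × 9.808 × 0.38940)) = 2.866 s.

2.866 s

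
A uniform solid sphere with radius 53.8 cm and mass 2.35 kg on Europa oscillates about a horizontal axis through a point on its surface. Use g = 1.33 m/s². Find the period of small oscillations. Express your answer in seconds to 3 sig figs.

I_cm = (2/5)mr² = 0.2721 kg·m². The pivot is at distance d = 0.538 m from the centre of mass.
By the parallel-axis theorem, I = I_cm + md² = 0.2721 + 0.6802 = 0.9523 kg·m².
T = 2π√(I/(mgd)) = 2π√(0.9523/(2.35 × 1.33 × 0.538)) = 4.73 s.

4.73 s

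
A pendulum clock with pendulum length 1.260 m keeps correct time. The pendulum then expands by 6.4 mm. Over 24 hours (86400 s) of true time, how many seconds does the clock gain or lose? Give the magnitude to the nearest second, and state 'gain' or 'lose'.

lose 219 s

T ∝ √L, so T'/T = √(1.26640/1.260) = 1.00254.
In 86400 s of true time the clock registers 86400/1.00254 = 86181.4 s, so it loses 219 s.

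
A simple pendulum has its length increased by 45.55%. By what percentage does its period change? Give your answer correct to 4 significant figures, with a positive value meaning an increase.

T ∝ √L, so T'/T = √(1.4555) = 1.2064.
Percentage change in T = (1.2064 − 1) × 100% = 20.64%.

20.64%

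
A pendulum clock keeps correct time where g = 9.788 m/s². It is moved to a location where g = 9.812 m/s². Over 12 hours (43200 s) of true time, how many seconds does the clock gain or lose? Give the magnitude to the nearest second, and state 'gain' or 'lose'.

gain 53 s

The clock's period scales as T ∝ 1/√g, so T'/T = √(9.788/9.812) = 0.998776.
In 43200 s of true time the clock registers 43200/0.998776 = 43252.9 s, so it gains 53 s.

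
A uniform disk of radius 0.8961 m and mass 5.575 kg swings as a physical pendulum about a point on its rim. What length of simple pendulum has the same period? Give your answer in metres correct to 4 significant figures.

1.344 m

The equivalent simple-pendulum length is L_eq = I/(md), where I is about the pivot and d = 0.89610 m.
I_cm = ½mR² = 2.2383 kg·m², so I = I_cm + md² = 2.2383 + 4.4767 = 6.7150 kg·m².
L_eq = 6.7150/(5.575 × 0.89610) = 1.344 m.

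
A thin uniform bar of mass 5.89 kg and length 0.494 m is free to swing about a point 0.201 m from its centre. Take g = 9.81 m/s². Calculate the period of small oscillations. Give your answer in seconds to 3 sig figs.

For a physical pendulum T = 2π√(I/(mgd)), with d = 0.2010 m from pivot to centre of mass.
I_cm = mL²/12 = 5.89 × 0.494²/12 = 0.1198 kg·m²; I = I_cm + md² = 0.1198 + 5.89 × 0.2010² = 0.3577 kg·m².
T = 2π√(0.3577/(5.89 × 9.81 × 0.2010)) = 1.10 s.

1.10 s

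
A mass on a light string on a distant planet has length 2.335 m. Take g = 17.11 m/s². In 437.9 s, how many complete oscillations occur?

T = 2π√(L/g) = 2π√(2.335/17.11) = 2.3211 s.
Number of complete oscillations = ⌊437.9/2.3211⌋ = ⌊188.66⌋ = 188.

188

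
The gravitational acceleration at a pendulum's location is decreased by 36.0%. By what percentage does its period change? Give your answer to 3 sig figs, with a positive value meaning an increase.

25.0%

T ∝ 1/√g, so T'/T = 1/√(0.6400) = 1.250.
Percentage change in T = (1.250 − 1) × 100% = 25.0%.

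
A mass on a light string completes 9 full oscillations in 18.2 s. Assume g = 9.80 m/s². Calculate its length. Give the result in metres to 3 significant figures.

T = 18.2/9 = 2.022 s.
From T = 2π√(L/g), L = gT²/(4π²) = 9.80 × 2.022²/(4π²) = 1.02 m.

1.02 m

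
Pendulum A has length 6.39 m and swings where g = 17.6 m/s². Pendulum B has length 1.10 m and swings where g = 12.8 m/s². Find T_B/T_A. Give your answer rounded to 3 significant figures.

0.487

T = 2π√(L/g), so T_B/T_A = √((L_B/g_B)/(L_A/g_A)) = √((1.10/12.8)/(6.39/17.6)) = 0.487.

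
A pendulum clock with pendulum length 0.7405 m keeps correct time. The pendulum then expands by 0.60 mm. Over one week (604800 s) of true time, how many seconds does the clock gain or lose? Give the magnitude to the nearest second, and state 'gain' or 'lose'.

T ∝ √L, so T'/T = √(0.74110/0.7405) = 1.00041.
In 604800 s of true time the clock registers 604800/1.00041 = 604555.1 s, so it loses 245 s.

lose 245 s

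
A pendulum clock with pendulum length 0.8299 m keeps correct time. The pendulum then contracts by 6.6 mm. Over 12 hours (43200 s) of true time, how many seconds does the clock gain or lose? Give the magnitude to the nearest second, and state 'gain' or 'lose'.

gain 173 s

T ∝ √L, so T'/T = √(0.82330/0.8299) = 0.996016.
In 43200 s of true time the clock registers 43200/0.996016 = 43372.8 s, so it gains 173 s.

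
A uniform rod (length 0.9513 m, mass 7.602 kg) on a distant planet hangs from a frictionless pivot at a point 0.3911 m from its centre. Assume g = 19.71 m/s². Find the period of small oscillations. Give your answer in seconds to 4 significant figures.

For a physical pendulum T = 2π√(I/(mgd)), with d = 0.39110 m from pivot to centre of mass.
I_cm = mL²/12 = 7.602 × 0.9513²/12 = 0.57330 kg·m²; I = I_cm + md² = 0.57330 + 7.602 × 0.39110² = 1.7361 kg·m².
T = 2π√(1.7361/(7.602 × 19.71 × 0.39110)) = 1.081 s.

1.081 s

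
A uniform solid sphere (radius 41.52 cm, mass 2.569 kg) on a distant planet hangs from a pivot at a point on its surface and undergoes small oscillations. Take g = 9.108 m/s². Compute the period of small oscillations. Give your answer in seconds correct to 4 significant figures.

1.587 s

I_cm = (2/5)mr² = 0.17715 kg·m². The pivot is at distance d = 0.4152 m from the centre of mass.
By the parallel-axis theorem, I = I_cm + md² = 0.17715 + 0.44287 = 0.62002 kg·m².
T = 2π√(I/(mgd)) = 2π√(0.62002/(2.569 × 9.108 × 0.4152)) = 1.587 s.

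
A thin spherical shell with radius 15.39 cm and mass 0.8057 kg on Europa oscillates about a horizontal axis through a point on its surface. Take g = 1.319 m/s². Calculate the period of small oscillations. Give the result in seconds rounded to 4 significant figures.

2.771 s

I_cm = (2/3)mr² = 0.012722 kg·m². The pivot is at distance d = 0.1539 m from the centre of mass.
By the parallel-axis theorem, I = I_cm + md² = 0.012722 + 0.019083 = 0.031805 kg·m².
T = 2π√(I/(mgd)) = 2π√(0.031805/(0.8057 × 1.319 × 0.1539)) = 2.771 s.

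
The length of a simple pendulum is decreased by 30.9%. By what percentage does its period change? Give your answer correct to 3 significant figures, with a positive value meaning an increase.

T ∝ √L, so T'/T = √(0.6910) = 0.8313.
Percentage change in T = (0.8313 − 1) × 100% = -16.9%.

-16.9%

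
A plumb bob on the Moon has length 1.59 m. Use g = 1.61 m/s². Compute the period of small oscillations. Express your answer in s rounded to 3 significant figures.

T = 2π√(L/g) = 2π√(1.59/1.61) = 2π × 0.9938 = 6.24 s.

6.24 s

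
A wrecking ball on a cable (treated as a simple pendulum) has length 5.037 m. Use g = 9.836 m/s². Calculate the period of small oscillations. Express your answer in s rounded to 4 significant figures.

T = 2π√(L/g) = 2π√(5.037/9.836) = 2π × 0.71561 = 4.496 s.

4.496 s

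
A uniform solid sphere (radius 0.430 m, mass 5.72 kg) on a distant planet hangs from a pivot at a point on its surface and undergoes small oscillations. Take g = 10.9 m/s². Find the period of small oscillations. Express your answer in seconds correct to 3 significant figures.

I_cm = (2/5)mr² = 0.4231 kg·m². The pivot is at distance d = 0.430 m from the centre of mass.
By the parallel-axis theorem, I = I_cm + md² = 0.4231 + 1.058 = 1.481 kg·m².
T = 2π√(I/(mgd)) = 2π√(1.481/(5.72 × 10.9 × 0.430)) = 1.48 s.

1.48 s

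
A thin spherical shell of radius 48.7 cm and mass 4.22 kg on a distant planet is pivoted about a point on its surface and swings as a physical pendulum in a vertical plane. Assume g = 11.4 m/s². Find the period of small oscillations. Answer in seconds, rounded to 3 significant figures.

I_cm = (2/3)mr² = 0.6672 kg·m². The pivot is at distance d = 0.487 m from the centre of mass.
By the parallel-axis theorem, I = I_cm + md² = 0.6672 + 1.001 = 1.668 kg·m².
T = 2π√(I/(mgd)) = 2π√(1.668/(4.22 × 11.4 × 0.487)) = 1.68 s.

1.68 s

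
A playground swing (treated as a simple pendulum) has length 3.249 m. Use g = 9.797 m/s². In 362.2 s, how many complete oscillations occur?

100

T = 2π√(L/g) = 2π√(3.249/9.797) = 3.6183 s.
Number of complete oscillations = ⌊362.2/3.6183⌋ = ⌊100.10⌋ = 100.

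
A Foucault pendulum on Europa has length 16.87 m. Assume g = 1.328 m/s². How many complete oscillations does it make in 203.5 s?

T = 2π√(L/g) = 2π√(16.87/1.328) = 22.394 s.
Number of complete oscillations = ⌊203.5/22.394⌋ = ⌊9.0871⌋ = 9.

9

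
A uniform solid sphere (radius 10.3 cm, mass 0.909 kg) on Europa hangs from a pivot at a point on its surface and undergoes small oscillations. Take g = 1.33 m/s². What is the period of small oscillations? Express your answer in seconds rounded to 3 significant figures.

I_cm = (2/5)mr² = 0.003857 kg·m². The pivot is at distance d = 0.103 m from the centre of mass.
By the parallel-axis theorem, I = I_cm + md² = 0.003857 + 0.009644 = 0.01350 kg·m².
T = 2π√(I/(mgd)) = 2π√(0.01350/(0.909 × 1.33 × 0.103)) = 2.07 s.

2.07 s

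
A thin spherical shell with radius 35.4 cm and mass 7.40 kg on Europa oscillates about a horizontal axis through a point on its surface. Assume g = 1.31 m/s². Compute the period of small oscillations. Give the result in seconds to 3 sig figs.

4.22 s

I_cm = (2/3)mr² = 0.6182 kg·m². The pivot is at distance d = 0.354 m from the centre of mass.
By the parallel-axis theorem, I = I_cm + md² = 0.6182 + 0.9273 = 1.546 kg·m².
T = 2π√(I/(mgd)) = 2π√(1.546/(7.40 × 1.31 × 0.354)) = 4.22 s.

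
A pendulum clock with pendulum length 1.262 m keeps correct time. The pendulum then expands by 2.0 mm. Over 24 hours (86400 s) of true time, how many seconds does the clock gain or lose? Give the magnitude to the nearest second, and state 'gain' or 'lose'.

lose 68 s

T ∝ √L, so T'/T = √(1.26400/1.262) = 1.00079.
In 86400 s of true time the clock registers 86400/1.00079 = 86331.6 s, so it loses 68 s.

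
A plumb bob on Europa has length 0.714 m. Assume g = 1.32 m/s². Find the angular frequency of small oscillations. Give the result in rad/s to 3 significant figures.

1.36 rad/s

ω = √(g/L) = √(1.32/0.714) = 1.36 rad/s.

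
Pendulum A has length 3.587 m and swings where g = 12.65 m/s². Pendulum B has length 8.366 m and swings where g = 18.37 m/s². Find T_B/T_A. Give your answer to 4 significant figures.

1.267

T = 2π√(L/g), so T_B/T_A = √((L_B/g_B)/(L_A/g_A)) = √((8.366/18.37)/(3.587/12.65)) = 1.267.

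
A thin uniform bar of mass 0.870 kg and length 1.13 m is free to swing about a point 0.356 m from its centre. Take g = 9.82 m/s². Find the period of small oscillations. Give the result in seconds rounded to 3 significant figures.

For a physical pendulum T = 2π√(I/(mgd)), with d = 0.3560 m from pivot to centre of mass.
I_cm = mL²/12 = 0.870 × 1.13²/12 = 0.09258 kg·m²; I = I_cm + md² = 0.09258 + 0.870 × 0.3560² = 0.2028 kg·m².
T = 2π√(0.2028/(0.870 × 9.82 × 0.3560)) = 1.62 s.

1.62 s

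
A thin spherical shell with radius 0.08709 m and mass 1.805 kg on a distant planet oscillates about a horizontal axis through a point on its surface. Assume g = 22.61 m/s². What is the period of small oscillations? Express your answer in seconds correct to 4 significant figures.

0.5034 s

I_cm = (2/3)mr² = 0.0091269 kg·m². The pivot is at distance d = 0.08709 m from the centre of mass.
By the parallel-axis theorem, I = I_cm + md² = 0.0091269 + 0.013690 = 0.022817 kg·m².
T = 2π√(I/(mgd)) = 2π√(0.022817/(1.805 × 22.61 × 0.08709)) = 0.5034 s.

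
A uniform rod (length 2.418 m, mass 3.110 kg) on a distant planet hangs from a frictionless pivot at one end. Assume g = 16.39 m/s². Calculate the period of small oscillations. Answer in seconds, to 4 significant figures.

For a physical pendulum T = 2π√(I/(mgd)), with d = 1.2090 m from pivot to centre of mass.
I_cm = mL²/12 = 3.110 × 2.418²/12 = 1.5153 kg·m²; I = I_cm + md² = 1.5153 + 3.110 × 1.2090² = 6.0611 kg·m².
T = 2π√(6.0611/(3.110 × 16.39 × 1.2090)) = 1.970 s.

1.970 s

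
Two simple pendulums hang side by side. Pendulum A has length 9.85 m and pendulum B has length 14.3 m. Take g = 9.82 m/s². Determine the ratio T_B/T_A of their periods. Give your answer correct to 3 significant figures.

T ∝ √L, so T_B/T_A = √(L_B/L_A) = √(14.3/9.85) = 1.20.

1.20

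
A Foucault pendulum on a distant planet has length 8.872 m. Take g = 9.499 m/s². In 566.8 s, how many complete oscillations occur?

T = 2π√(L/g) = 2π√(8.872/9.499) = 6.0723 s.
Number of complete oscillations = ⌊566.8/6.0723⌋ = ⌊93.342⌋ = 93.

93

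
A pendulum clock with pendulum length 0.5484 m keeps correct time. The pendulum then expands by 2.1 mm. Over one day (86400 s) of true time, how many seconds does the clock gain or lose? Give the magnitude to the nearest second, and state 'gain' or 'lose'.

lose 165 s

T ∝ √L, so T'/T = √(0.55050/0.5484) = 1.00191.
In 86400 s of true time the clock registers 86400/1.00191 = 86235.0 s, so it loses 165 s.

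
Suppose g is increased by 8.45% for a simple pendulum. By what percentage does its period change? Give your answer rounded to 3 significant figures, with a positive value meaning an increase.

T ∝ 1/√g, so T'/T = 1/√(1.085) = 0.9603.
Percentage change in T = (0.9603 − 1) × 100% = -3.97%.

-3.97%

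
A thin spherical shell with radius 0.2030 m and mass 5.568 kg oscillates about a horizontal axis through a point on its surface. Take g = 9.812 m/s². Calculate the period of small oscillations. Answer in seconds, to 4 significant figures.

I_cm = (2/3)mr² = 0.15297 kg·m². The pivot is at distance d = 0.2030 m from the centre of mass.
By the parallel-axis theorem, I = I_cm + md² = 0.15297 + 0.22945 = 0.38242 kg·m².
T = 2π√(I/(mgd)) = 2π√(0.38242/(5.568 × 9.812 × 0.2030)) = 1.167 s.

1.167 s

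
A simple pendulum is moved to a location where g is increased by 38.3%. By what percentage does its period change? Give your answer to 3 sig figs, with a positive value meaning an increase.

T ∝ 1/√g, so T'/T = 1/√(1.383) = 0.8503.
Percentage change in T = (0.8503 − 1) × 100% = -15.0%.

-15.0%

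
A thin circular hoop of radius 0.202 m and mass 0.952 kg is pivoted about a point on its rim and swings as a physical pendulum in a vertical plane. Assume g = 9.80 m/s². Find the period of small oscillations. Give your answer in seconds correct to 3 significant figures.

I_cm = mr² = 0.03885 kg·m². The pivot is at distance d = 0.202 m from the centre of mass.
By the parallel-axis theorem, I = I_cm + md² = 0.03885 + 0.03885 = 0.07769 kg·m².
T = 2π√(I/(mgd)) = 2π√(0.07769/(0.952 × 9.80 × 0.202)) = 1.28 s.

1.28 s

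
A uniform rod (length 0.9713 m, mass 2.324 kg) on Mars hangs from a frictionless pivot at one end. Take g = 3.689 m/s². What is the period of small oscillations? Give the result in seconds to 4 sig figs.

2.632 s

For a physical pendulum T = 2π√(I/(mgd)), with d = 0.48565 m from pivot to centre of mass.
I_cm = mL²/12 = 2.324 × 0.9713²/12 = 0.18271 kg·m²; I = I_cm + md² = 0.18271 + 2.324 × 0.48565² = 0.73084 kg·m².
T = 2π√(0.73084/(2.324 × 3.689 × 0.48565)) = 2.632 s.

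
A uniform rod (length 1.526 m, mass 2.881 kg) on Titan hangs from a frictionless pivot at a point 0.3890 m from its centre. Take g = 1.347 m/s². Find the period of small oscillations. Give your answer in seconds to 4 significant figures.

For a physical pendulum T = 2π√(I/(mgd)), with d = 0.38900 m from pivot to centre of mass.
I_cm = mL²/12 = 2.881 × 1.526²/12 = 0.55908 kg·m²; I = I_cm + md² = 0.55908 + 2.881 × 0.38900² = 0.99503 kg·m².
T = 2π√(0.99503/(2.881 × 1.347 × 0.38900)) = 5.101 s.

5.101 s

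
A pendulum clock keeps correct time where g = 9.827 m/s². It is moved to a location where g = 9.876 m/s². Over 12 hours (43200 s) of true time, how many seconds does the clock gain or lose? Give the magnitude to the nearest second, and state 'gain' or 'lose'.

gain 108 s

The clock's period scales as T ∝ 1/√g, so T'/T = √(9.827/9.876) = 0.997516.
In 43200 s of true time the clock registers 43200/0.997516 = 43307.6 s, so it gains 108 s.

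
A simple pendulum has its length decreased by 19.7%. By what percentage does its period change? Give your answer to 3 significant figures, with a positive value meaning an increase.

-10.4%

T ∝ √L, so T'/T = √(0.8030) = 0.8961.
Percentage change in T = (0.8961 − 1) × 100% = -10.4%.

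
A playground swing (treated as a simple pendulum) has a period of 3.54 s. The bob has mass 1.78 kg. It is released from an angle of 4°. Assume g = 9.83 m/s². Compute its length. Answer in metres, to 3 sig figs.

From T = 2π√(L/g), L = gT²/(4π²) = 9.83 × 3.540²/(4π²) = 3.12 m.

3.12 m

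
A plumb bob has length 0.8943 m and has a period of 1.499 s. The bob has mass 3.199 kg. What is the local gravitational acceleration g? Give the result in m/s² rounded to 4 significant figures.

From T = 2π√(L/g), g = 4π²L/T² = 4π² × 0.8943/1.4990² = 15.71 m/s².

15.71 m/s²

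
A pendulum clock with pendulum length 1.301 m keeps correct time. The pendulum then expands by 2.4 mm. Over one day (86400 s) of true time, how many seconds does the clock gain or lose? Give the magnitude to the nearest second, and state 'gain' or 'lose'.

lose 80 s

T ∝ √L, so T'/T = √(1.30340/1.301) = 1.00092.
In 86400 s of true time the clock registers 86400/1.00092 = 86320.4 s, so it loses 80 s.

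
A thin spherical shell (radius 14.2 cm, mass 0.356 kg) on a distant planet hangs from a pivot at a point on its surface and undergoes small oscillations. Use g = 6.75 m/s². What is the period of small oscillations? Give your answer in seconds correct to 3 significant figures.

I_cm = (2/3)mr² = 0.004786 kg·m². The pivot is at distance d = 0.142 m from the centre of mass.
By the parallel-axis theorem, I = I_cm + md² = 0.004786 + 0.007178 = 0.01196 kg·m².
T = 2π√(I/(mgd)) = 2π√(0.01196/(0.356 × 6.75 × 0.142)) = 1.18 s.

1.18 s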